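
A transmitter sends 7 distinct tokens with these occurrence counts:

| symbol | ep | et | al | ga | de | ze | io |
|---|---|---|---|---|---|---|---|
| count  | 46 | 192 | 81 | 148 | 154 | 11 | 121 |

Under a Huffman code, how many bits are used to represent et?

2

Build the tree from the bottom:
ze(11) + ep(46) → 57
57 + al(81) → 138
io(121) + 138 → 259
ga(148) + de(154) → 302
et(192) + 259 → 451
302 + 451 → 753
The subtree containing et is merged 2 times, so code length = 2.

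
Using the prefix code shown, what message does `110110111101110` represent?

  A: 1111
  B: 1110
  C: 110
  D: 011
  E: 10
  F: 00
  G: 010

CCADE

Read left to right; each codeword is recognised as soon as it completes (prefix code):
  110→C | 110→C | 1111→A | 011→D | 10→E
Decoded message: CCADE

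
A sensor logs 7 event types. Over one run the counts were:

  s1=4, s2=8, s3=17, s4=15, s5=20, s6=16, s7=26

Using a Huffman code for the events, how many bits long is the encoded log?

Greedily combine the two least-frequent nodes:
s1(4) + s2(8) → 12
12 + s4(15) → 27
s6(16) + s3(17) → 33
s5(20) + s7(26) → 46
27 + 33 → 60
46 + 60 → 106
The encoded length is the sum of every internal node's weight: 12 + 27 + 33 + 46 + 60 + 106 = 284 bits.

284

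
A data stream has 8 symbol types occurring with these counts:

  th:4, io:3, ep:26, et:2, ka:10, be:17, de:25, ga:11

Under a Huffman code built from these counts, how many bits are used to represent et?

Huffman merges, smallest pair first:
merge et(2) and io(3): 5
merge th(4) and 5: 9
merge 9 and ka(10): 19
merge ga(11) and be(17): 28
merge 19 and de(25): 44
merge ep(26) and 28: 54
merge 44 and 54: 98
et's leaf is at depth 5, giving a 5-bit codeword.

5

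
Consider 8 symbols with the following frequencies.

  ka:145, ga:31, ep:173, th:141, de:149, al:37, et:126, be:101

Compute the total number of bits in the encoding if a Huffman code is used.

Merge the two smallest weights repeatedly:
combine ga(31), al(37) → 68
combine 68, be(101) → 169
combine et(126), th(141) → 267
combine ka(145), de(149) → 294
combine 169, ep(173) → 342
combine 267, 294 → 561
combine 342, 561 → 903
The encoded length is the sum of every internal node's weight: 68 + 169 + 267 + 294 + 342 + 561 + 903 = 2604 bits.

2604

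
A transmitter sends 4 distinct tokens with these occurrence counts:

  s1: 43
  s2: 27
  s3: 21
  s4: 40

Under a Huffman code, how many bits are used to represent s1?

2

Huffman merges, smallest pair first:
merge s3(21) and s2(27): 48
merge s4(40) and s1(43): 83
merge 48 and 83: 131
s1 sits 2 levels below the root, so its codeword is 2 bits.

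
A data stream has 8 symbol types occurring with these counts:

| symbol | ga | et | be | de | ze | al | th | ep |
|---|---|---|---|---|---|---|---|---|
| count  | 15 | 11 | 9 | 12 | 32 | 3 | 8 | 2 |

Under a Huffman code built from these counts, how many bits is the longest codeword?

Merge the two lowest-weight nodes at each step:
merge ep(2) and al(3): 5
merge 5 and th(8): 13
merge be(9) and et(11): 20
merge de(12) and 13: 25
merge ga(15) and 20: 35
merge 25 and ze(32): 57
merge 35 and 57: 92
Maximum depth reached is 5.

5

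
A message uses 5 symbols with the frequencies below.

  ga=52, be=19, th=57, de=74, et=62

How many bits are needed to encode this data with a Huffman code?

Merge the two smallest weights repeatedly:
be(19) + ga(52) → 71
th(57) + et(62) → 119
71 + de(74) → 145
119 + 145 → 264
Each symbol's bit-cost is frequency × depth; summing gives 599 bits (equivalently 71 + 119 + 145 + 264).

599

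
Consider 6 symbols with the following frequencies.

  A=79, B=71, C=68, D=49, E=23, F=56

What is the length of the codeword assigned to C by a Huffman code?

3

Repeatedly merge the two smallest:
E(23) + D(49) → 72
F(56) + C(68) → 124
B(71) + 72 → 143
A(79) + 124 → 203
143 + 203 → 346
The subtree containing C is merged 3 times, so code length = 3.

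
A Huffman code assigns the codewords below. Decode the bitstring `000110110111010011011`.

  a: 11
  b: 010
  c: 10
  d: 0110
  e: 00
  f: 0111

edafbda

Read left to right; each codeword is recognised as soon as it completes (prefix code):
  00→e | 0110→d | 11→a | 0111→f | 010→b | 0110→d | 11→a
Decoded message: edafbda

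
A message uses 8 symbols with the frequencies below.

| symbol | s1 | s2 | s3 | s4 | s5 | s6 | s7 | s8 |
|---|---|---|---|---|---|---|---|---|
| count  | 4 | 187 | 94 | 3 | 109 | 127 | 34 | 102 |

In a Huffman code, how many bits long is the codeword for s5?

Build the tree from the bottom:
s4(3) + s1(4) → 7
7 + s7(34) → 41
41 + s3(94) → 135
s8(102) + s5(109) → 211
s6(127) + 135 → 262
s2(187) + 211 → 398
262 + 398 → 660
The subtree containing s5 is merged 3 times, so code length = 3.

3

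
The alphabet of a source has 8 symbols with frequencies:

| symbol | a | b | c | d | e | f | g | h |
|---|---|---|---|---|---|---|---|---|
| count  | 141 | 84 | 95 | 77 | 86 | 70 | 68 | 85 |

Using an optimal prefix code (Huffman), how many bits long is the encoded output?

Merge the two smallest weights repeatedly:
combine g(68), f(70) → 138
combine d(77), b(84) → 161
combine h(85), e(86) → 171
combine c(95), 138 → 233
combine a(141), 161 → 302
combine 171, 233 → 404
combine 302, 404 → 706
Each symbol's bit-cost is frequency × depth; summing gives 2115 bits (equivalently 138 + 161 + 171 + 233 + 302 + 404 + 706).

2115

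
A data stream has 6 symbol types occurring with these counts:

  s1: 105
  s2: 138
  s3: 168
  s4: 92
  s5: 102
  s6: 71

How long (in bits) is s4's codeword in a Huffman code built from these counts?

3

Build the tree from the bottom:
combine s6(71), s4(92) → 163
combine s5(102), s1(105) → 207
combine s2(138), 163 → 301
combine s3(168), 207 → 375
combine 301, 375 → 676
s4's leaf is at depth 3, giving a 3-bit codeword.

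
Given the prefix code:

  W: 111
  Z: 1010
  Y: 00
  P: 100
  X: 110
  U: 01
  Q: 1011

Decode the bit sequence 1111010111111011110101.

Read left to right; each codeword is recognised as soon as it completes (prefix code):
  111→W | 1010→Z | 111→W | 111→W | 01→U | 111→W | 01→U | 01→U
Decoded message: WZWWUWUU

WZWWUWUU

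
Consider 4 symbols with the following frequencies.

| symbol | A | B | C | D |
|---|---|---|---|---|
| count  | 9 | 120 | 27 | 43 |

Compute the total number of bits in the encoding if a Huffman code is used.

314

Greedily combine the two least-frequent nodes:
A(9) + C(27) → 36
36 + D(43) → 79
79 + B(120) → 199
Total encoded bits = sum of merged weights = 36 + 79 + 199 = 314.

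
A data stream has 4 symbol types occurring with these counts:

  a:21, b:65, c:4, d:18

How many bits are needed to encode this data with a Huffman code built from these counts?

173

Greedily combine the two least-frequent nodes:
merge c(4) and d(18): 22
merge a(21) and 22: 43
merge 43 and b(65): 108
Each symbol's bit-cost is frequency × depth; summing gives 173 bits (equivalently 22 + 43 + 108).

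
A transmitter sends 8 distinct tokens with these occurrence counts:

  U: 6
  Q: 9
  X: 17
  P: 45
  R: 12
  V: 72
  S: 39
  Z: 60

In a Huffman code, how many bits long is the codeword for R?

Repeatedly merge the two smallest:
combine U(6), Q(9) → 15
combine R(12), 15 → 27
combine X(17), 27 → 44
combine S(39), 44 → 83
combine P(45), Z(60) → 105
combine V(72), 83 → 155
combine 105, 155 → 260
R's leaf is at depth 5, giving a 5-bit codeword.

5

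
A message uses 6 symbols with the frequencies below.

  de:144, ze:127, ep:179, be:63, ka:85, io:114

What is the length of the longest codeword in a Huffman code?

3

Merge the two lowest-weight nodes at each step:
be(63) + ka(85) → 148
io(114) + ze(127) → 241
de(144) + 148 → 292
ep(179) + 241 → 420
292 + 420 → 712
Maximum depth reached is 3.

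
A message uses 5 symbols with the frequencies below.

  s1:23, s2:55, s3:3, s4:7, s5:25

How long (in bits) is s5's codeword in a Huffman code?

Repeatedly merge the two smallest:
merge s3(3) and s4(7): 10
merge 10 and s1(23): 33
merge s5(25) and 33: 58
merge s2(55) and 58: 113
The subtree containing s5 is merged 2 times, so code length = 2.

2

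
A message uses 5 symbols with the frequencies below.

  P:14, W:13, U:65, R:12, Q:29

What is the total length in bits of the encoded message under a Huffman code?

265

Greedily combine the two least-frequent nodes:
R(12) + W(13) → 25
P(14) + 25 → 39
Q(29) + 39 → 68
U(65) + 68 → 133
Total encoded bits = sum of merged weights = 25 + 39 + 68 + 133 = 265.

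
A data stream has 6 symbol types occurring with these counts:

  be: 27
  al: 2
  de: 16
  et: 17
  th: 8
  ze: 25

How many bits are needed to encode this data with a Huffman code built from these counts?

226

Build the Huffman tree bottom-up:
al(2) + th(8) → 10
10 + de(16) → 26
et(17) + ze(25) → 42
26 + be(27) → 53
42 + 53 → 95
Each symbol's bit-cost is frequency × depth; summing gives 226 bits (equivalently 10 + 26 + 42 + 53 + 95).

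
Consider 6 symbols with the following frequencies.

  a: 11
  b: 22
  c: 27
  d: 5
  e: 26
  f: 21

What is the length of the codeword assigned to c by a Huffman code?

Huffman merges, smallest pair first:
merge d(5) and a(11): 16
merge 16 and f(21): 37
merge b(22) and e(26): 48
merge c(27) and 37: 64
merge 48 and 64: 112
c sits 2 levels below the root, so its codeword is 2 bits.

2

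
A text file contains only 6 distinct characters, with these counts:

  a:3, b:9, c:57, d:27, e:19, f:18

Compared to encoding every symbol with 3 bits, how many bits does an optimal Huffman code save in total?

102

Fixed-length: 3 bits × 133 symbols = 399 bits.
Huffman merges:
a(3) + b(9) → 12
12 + f(18) → 30
e(19) + d(27) → 46
30 + 46 → 76
c(57) + 76 → 133
Huffman total = 12 + 30 + 46 + 76 + 133 = 297 bits.
Saving = 399 − 297 = 102 bits.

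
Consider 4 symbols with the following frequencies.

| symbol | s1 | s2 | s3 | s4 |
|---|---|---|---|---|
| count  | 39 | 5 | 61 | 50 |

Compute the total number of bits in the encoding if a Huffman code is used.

Merge the two smallest weights repeatedly:
combine s2(5), s1(39) → 44
combine 44, s4(50) → 94
combine s3(61), 94 → 155
Each symbol's bit-cost is frequency × depth; summing gives 293 bits (equivalently 44 + 94 + 155).

293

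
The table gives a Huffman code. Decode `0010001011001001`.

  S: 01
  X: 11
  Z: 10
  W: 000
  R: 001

RWZXRR

Read left to right; each codeword is recognised as soon as it completes (prefix code):
  001→R | 000→W | 10→Z | 11→X | 001→R | 001→R
Decoded message: RWZXRR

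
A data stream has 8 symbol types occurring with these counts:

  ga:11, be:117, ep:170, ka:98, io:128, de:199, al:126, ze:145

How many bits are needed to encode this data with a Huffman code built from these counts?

Merge the two smallest weights repeatedly:
ga(11) + ka(98) → 109
109 + be(117) → 226
al(126) + io(128) → 254
ze(145) + ep(170) → 315
de(199) + 226 → 425
254 + 315 → 569
425 + 569 → 994
Each symbol's bit-cost is frequency × depth; summing gives 2892 bits (equivalently 109 + 226 + 254 + 315 + 425 + 569 + 994).

2892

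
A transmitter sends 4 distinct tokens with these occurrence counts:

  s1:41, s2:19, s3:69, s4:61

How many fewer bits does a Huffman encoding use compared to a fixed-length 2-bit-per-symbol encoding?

Fixed-length: 2 bits × 190 symbols = 380 bits.
Huffman merges:
merge s2(19) and s1(41): 60
merge 60 and s4(61): 121
merge s3(69) and 121: 190
Huffman total = 60 + 121 + 190 = 371 bits.
Saving = 380 − 371 = 9 bits.

9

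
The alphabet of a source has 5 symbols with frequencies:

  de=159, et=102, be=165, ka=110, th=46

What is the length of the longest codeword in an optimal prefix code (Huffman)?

Merge the two lowest-weight nodes at each step:
combine th(46), et(102) → 148
combine ka(110), 148 → 258
combine de(159), be(165) → 324
combine 258, 324 → 582
Maximum depth reached is 3.

3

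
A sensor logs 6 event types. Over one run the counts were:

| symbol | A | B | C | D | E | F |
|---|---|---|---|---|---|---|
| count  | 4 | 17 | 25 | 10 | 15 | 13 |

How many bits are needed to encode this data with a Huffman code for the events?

209

Greedily combine the two least-frequent nodes:
merge A(4) and D(10): 14
merge F(13) and 14: 27
merge E(15) and B(17): 32
merge C(25) and 27: 52
merge 32 and 52: 84
Total encoded bits = sum of merged weights = 14 + 27 + 32 + 52 + 84 = 209.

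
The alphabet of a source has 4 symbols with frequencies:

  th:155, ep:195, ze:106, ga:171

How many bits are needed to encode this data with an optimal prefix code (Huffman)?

1254

Merge the two smallest weights repeatedly:
combine ze(106), th(155) → 261
combine ga(171), ep(195) → 366
combine 261, 366 → 627
Each symbol's bit-cost is frequency × depth; summing gives 1254 bits (equivalently 261 + 366 + 627).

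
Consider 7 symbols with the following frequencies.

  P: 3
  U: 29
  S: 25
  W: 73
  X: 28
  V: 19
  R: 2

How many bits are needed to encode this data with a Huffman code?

Greedily combine the two least-frequent nodes:
merge R(2) and P(3): 5
merge 5 and V(19): 24
merge 24 and S(25): 49
merge X(28) and U(29): 57
merge 49 and 57: 106
merge W(73) and 106: 179
Each symbol's bit-cost is frequency × depth; summing gives 420 bits (equivalently 5 + 24 + 49 + 57 + 106 + 179).

420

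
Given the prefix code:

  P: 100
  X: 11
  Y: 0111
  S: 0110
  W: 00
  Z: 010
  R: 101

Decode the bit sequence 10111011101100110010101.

Read left to right; each codeword is recognised as soon as it completes (prefix code):
  101→R | 11→X | 0111→Y | 0110→S | 0110→S | 010→Z | 101→R
Decoded message: RXYSSZR

RXYSSZR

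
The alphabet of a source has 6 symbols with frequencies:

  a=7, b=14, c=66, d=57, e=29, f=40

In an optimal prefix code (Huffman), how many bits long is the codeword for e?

3

Repeatedly merge the two smallest:
a(7) + b(14) → 21
21 + e(29) → 50
f(40) + 50 → 90
d(57) + c(66) → 123
90 + 123 → 213
The subtree containing e is merged 3 times, so code length = 3.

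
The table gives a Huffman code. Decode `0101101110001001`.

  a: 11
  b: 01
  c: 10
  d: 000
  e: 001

Read left to right; each codeword is recognised as soon as it completes (prefix code):
  01→b | 01→b | 10→c | 11→a | 10→c | 001→e | 001→e
Decoded message: bbcacee

bbcacee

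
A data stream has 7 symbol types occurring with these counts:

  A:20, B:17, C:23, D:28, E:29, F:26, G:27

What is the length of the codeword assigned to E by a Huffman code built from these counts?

Huffman merges, smallest pair first:
B(17) + A(20) → 37
C(23) + F(26) → 49
G(27) + D(28) → 55
E(29) + 37 → 66
49 + 55 → 104
66 + 104 → 170
E sits 2 levels below the root, so its codeword is 2 bits.

2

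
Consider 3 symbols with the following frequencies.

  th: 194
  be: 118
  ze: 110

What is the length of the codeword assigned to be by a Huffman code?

2

Repeatedly merge the two smallest:
combine ze(110), be(118) → 228
combine th(194), 228 → 422
The subtree containing be is merged 2 times, so code length = 2.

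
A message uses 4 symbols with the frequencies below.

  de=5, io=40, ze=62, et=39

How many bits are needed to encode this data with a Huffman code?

274

Merge the two smallest weights repeatedly:
de(5) + et(39) → 44
io(40) + 44 → 84
ze(62) + 84 → 146
Each symbol's bit-cost is frequency × depth; summing gives 274 bits (equivalently 44 + 84 + 146).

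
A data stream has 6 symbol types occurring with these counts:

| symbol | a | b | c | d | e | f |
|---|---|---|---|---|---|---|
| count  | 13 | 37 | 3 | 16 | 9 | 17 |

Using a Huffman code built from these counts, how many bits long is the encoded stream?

Merge the two smallest weights repeatedly:
c(3) + e(9) → 12
12 + a(13) → 25
d(16) + f(17) → 33
25 + 33 → 58
b(37) + 58 → 95
Each symbol's bit-cost is frequency × depth; summing gives 223 bits (equivalently 12 + 25 + 33 + 58 + 95).

223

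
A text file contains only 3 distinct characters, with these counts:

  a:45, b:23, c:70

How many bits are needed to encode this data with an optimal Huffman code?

Greedily combine the two least-frequent nodes:
b(23) + a(45) → 68
68 + c(70) → 138
Total encoded bits = sum of merged weights = 68 + 138 = 206.

206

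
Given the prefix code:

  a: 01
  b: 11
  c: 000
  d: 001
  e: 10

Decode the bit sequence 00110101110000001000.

deebecdc

Read left to right; each codeword is recognised as soon as it completes (prefix code):
  001→d | 10→e | 10→e | 11→b | 10→e | 000→c | 001→d | 000→c
Decoded message: deebecdc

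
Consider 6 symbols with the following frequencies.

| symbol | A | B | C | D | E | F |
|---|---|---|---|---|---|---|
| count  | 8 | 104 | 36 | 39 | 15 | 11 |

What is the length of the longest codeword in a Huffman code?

Merge the two lowest-weight nodes at each step:
combine A(8), F(11) → 19
combine E(15), 19 → 34
combine 34, C(36) → 70
combine D(39), 70 → 109
combine B(104), 109 → 213
The rarest symbols sit at the bottom; the longest codeword is 5 bits.

5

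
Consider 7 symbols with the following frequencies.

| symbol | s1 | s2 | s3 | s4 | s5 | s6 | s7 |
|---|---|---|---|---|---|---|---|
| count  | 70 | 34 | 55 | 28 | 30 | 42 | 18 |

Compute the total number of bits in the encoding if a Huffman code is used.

Build the Huffman tree bottom-up:
s7(18) + s4(28) → 46
s5(30) + s2(34) → 64
s6(42) + 46 → 88
s3(55) + 64 → 119
s1(70) + 88 → 158
119 + 158 → 277
The encoded length is the sum of every internal node's weight: 46 + 64 + 88 + 119 + 158 + 277 = 752 bits.

752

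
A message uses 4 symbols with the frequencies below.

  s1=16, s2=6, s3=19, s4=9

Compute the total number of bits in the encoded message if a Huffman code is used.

96

Build the Huffman tree bottom-up:
combine s2(6), s4(9) → 15
combine 15, s1(16) → 31
combine s3(19), 31 → 50
Total encoded bits = sum of merged weights = 15 + 31 + 50 = 96.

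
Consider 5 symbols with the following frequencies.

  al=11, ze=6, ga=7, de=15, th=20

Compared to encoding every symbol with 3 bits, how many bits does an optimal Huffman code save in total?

46

Fixed-length: 3 bits × 59 symbols = 177 bits.
Huffman merges:
combine ze(6), ga(7) → 13
combine al(11), 13 → 24
combine de(15), th(20) → 35
combine 24, 35 → 59
Huffman total = 13 + 24 + 35 + 59 = 131 bits.
Saving = 177 − 131 = 46 bits.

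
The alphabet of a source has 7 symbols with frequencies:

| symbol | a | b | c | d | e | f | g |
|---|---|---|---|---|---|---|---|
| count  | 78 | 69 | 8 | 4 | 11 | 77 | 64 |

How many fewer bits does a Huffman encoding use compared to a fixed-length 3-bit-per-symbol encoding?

Fixed-length: 3 bits × 311 symbols = 933 bits.
Huffman merges:
d(4) + c(8) → 12
e(11) + 12 → 23
23 + g(64) → 87
b(69) + f(77) → 146
a(78) + 87 → 165
146 + 165 → 311
Huffman total = 12 + 23 + 87 + 146 + 165 + 311 = 744 bits.
Saving = 933 − 744 = 189 bits.

189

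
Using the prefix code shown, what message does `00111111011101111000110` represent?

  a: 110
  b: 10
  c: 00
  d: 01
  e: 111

ceedaebca

Read left to right; each codeword is recognised as soon as it completes (prefix code):
  00→c | 111→e | 111→e | 01→d | 110→a | 111→e | 10→b | 00→c | 110→a
Decoded message: ceedaebca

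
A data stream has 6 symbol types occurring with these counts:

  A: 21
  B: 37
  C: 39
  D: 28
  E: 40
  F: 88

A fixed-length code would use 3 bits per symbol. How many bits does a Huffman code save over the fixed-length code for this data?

128

Fixed-length: 3 bits × 253 symbols = 759 bits.
Huffman merges:
merge A(21) and D(28): 49
merge B(37) and C(39): 76
merge E(40) and 49: 89
merge 76 and F(88): 164
merge 89 and 164: 253
Huffman total = 49 + 76 + 89 + 164 + 253 = 631 bits.
Saving = 759 − 631 = 128 bits.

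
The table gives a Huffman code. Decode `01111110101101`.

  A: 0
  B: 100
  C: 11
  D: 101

ACCCADD

Read left to right; each codeword is recognised as soon as it completes (prefix code):
  0→A | 11→C | 11→C | 11→C | 0→A | 101→D | 101→D
Decoded message: ACCCADD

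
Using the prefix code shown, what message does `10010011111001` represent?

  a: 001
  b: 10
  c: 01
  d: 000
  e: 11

bcaeea

Read left to right; each codeword is recognised as soon as it completes (prefix code):
  10→b | 01→c | 001→a | 11→e | 11→e | 001→a
Decoded message: bcaeea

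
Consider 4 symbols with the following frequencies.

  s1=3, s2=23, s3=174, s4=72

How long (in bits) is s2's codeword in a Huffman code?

Build the tree from the bottom:
merge s1(3) and s2(23): 26
merge 26 and s4(72): 98
merge 98 and s3(174): 272
s2's leaf is at depth 3, giving a 3-bit codeword.

3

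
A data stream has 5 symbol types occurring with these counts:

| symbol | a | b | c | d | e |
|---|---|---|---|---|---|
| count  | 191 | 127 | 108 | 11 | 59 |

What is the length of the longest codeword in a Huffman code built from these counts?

4

Merge the two lowest-weight nodes at each step:
merge d(11) and e(59): 70
merge 70 and c(108): 178
merge b(127) and 178: 305
merge a(191) and 305: 496
The rarest symbols sit at the bottom; the longest codeword is 4 bits.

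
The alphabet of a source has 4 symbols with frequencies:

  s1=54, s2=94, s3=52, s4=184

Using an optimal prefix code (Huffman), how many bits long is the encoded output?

690

Merge the two smallest weights repeatedly:
combine s3(52), s1(54) → 106
combine s2(94), 106 → 200
combine s4(184), 200 → 384
Total encoded bits = sum of merged weights = 106 + 200 + 384 = 690.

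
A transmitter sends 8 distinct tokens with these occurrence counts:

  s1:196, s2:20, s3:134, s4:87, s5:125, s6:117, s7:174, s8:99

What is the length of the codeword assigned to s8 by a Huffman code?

Build the tree from the bottom:
merge s2(20) and s4(87): 107
merge s8(99) and 107: 206
merge s6(117) and s5(125): 242
merge s3(134) and s7(174): 308
merge s1(196) and 206: 402
merge 242 and 308: 550
merge 402 and 550: 952
The subtree containing s8 is merged 3 times, so code length = 3.

3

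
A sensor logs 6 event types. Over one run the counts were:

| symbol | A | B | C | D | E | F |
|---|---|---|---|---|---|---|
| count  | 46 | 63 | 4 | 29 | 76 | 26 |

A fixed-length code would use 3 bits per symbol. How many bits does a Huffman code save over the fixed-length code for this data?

155

Fixed-length: 3 bits × 244 symbols = 732 bits.
Huffman merges:
combine C(4), F(26) → 30
combine D(29), 30 → 59
combine A(46), 59 → 105
combine B(63), E(76) → 139
combine 105, 139 → 244
Huffman total = 30 + 59 + 105 + 139 + 244 = 577 bits.
Saving = 732 − 577 = 155 bits.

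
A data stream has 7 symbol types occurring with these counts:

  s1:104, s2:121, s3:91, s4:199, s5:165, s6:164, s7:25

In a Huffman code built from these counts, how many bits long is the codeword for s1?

3

Repeatedly merge the two smallest:
merge s7(25) and s3(91): 116
merge s1(104) and 116: 220
merge s2(121) and s6(164): 285
merge s5(165) and s4(199): 364
merge 220 and 285: 505
merge 364 and 505: 869
s1 sits 3 levels below the root, so its codeword is 3 bits.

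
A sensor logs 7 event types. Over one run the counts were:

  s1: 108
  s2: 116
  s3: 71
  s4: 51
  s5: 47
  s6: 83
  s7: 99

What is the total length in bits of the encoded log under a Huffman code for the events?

Build the Huffman tree bottom-up:
s5(47) + s4(51) → 98
s3(71) + s6(83) → 154
98 + s7(99) → 197
s1(108) + s2(116) → 224
154 + 197 → 351
224 + 351 → 575
The encoded length is the sum of every internal node's weight: 98 + 154 + 197 + 224 + 351 + 575 = 1599 bits.

1599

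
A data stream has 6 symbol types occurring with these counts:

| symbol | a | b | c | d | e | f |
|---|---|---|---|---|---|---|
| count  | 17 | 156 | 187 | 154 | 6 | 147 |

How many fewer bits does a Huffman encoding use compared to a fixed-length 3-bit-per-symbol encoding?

Fixed-length: 3 bits × 667 symbols = 2001 bits.
Huffman merges:
e(6) + a(17) → 23
23 + f(147) → 170
d(154) + b(156) → 310
170 + c(187) → 357
310 + 357 → 667
Huffman total = 23 + 170 + 310 + 357 + 667 = 1527 bits.
Saving = 2001 − 1527 = 474 bits.

474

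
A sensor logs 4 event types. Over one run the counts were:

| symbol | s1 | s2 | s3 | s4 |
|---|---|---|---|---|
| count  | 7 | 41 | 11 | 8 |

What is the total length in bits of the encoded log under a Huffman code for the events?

108

Merge the two smallest weights repeatedly:
merge s1(7) and s4(8): 15
merge s3(11) and 15: 26
merge 26 and s2(41): 67
The encoded length is the sum of every internal node's weight: 15 + 26 + 67 = 108 bits.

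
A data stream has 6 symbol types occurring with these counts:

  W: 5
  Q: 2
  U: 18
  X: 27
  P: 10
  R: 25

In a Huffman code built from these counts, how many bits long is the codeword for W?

Huffman merges, smallest pair first:
merge Q(2) and W(5): 7
merge 7 and P(10): 17
merge 17 and U(18): 35
merge R(25) and X(27): 52
merge 35 and 52: 87
W sits 4 levels below the root, so its codeword is 4 bits.

4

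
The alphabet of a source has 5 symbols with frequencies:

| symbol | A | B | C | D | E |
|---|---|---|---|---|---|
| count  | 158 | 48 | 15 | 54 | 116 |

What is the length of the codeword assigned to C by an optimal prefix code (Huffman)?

4

Huffman merges, smallest pair first:
merge C(15) and B(48): 63
merge D(54) and 63: 117
merge E(116) and 117: 233
merge A(158) and 233: 391
C's leaf is at depth 4, giving a 4-bit codeword.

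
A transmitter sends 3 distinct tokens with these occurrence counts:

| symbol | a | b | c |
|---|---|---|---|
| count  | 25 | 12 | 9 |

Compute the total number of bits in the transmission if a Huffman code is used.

Greedily combine the two least-frequent nodes:
c(9) + b(12) → 21
21 + a(25) → 46
The encoded length is the sum of every internal node's weight: 21 + 46 = 67 bits.

67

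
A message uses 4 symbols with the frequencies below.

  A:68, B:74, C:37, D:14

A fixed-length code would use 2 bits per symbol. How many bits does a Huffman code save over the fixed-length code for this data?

23

Fixed-length: 2 bits × 193 symbols = 386 bits.
Huffman merges:
D(14) + C(37) → 51
51 + A(68) → 119
B(74) + 119 → 193
Huffman total = 51 + 119 + 193 = 363 bits.
Saving = 386 − 363 = 23 bits.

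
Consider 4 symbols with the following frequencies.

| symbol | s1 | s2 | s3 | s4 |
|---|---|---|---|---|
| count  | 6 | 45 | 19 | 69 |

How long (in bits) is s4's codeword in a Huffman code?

Huffman merges, smallest pair first:
merge s1(6) and s3(19): 25
merge 25 and s2(45): 70
merge s4(69) and 70: 139
s4 is merged only at the final step, so code length = 1.

1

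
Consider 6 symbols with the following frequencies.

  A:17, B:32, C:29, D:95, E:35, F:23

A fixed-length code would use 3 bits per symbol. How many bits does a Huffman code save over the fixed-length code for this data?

Fixed-length: 3 bits × 231 symbols = 693 bits.
Huffman merges:
A(17) + F(23) → 40
C(29) + B(32) → 61
E(35) + 40 → 75
61 + 75 → 136
D(95) + 136 → 231
Huffman total = 40 + 61 + 75 + 136 + 231 = 543 bits.
Saving = 693 − 543 = 150 bits.

150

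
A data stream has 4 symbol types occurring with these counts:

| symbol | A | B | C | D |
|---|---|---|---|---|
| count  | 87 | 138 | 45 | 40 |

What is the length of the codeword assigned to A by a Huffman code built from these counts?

2

Huffman merges, smallest pair first:
merge D(40) and C(45): 85
merge 85 and A(87): 172
merge B(138) and 172: 310
A sits 2 levels below the root, so its codeword is 2 bits.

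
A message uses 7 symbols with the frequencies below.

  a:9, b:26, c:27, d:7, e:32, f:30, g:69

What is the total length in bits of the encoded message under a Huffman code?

515

Greedily combine the two least-frequent nodes:
d(7) + a(9) → 16
16 + b(26) → 42
c(27) + f(30) → 57
e(32) + 42 → 74
57 + g(69) → 126
74 + 126 → 200
The encoded length is the sum of every internal node's weight: 16 + 42 + 57 + 74 + 126 + 200 = 515 bits.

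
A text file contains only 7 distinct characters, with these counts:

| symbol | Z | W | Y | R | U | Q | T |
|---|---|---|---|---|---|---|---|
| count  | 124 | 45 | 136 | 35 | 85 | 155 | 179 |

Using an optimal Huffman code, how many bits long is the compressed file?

2023

Build the Huffman tree bottom-up:
R(35) + W(45) → 80
80 + U(85) → 165
Z(124) + Y(136) → 260
Q(155) + 165 → 320
T(179) + 260 → 439
320 + 439 → 759
The encoded length is the sum of every internal node's weight: 80 + 165 + 260 + 320 + 439 + 759 = 2023 bits.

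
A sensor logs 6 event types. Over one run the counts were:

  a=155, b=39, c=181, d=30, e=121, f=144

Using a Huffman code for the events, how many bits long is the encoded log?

1599

Build the Huffman tree bottom-up:
combine d(30), b(39) → 69
combine 69, e(121) → 190
combine f(144), a(155) → 299
combine c(181), 190 → 371
combine 299, 371 → 670
Each symbol's bit-cost is frequency × depth; summing gives 1599 bits (equivalently 69 + 190 + 299 + 371 + 670).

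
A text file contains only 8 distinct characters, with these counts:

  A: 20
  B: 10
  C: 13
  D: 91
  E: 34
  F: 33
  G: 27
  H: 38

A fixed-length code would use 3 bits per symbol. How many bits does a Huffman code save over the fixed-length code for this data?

Fixed-length: 3 bits × 266 symbols = 798 bits.
Huffman merges:
B(10) + C(13) → 23
A(20) + 23 → 43
G(27) + F(33) → 60
E(34) + H(38) → 72
43 + 60 → 103
72 + D(91) → 163
103 + 163 → 266
Huffman total = 23 + 43 + 60 + 72 + 103 + 163 + 266 = 730 bits.
Saving = 798 − 730 = 68 bits.

68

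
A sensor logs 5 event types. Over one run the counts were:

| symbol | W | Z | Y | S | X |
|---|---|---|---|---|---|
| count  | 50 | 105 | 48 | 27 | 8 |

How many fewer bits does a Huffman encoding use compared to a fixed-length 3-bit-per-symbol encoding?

225

Fixed-length: 3 bits × 238 symbols = 714 bits.
Huffman merges:
merge X(8) and S(27): 35
merge 35 and Y(48): 83
merge W(50) and 83: 133
merge Z(105) and 133: 238
Huffman total = 35 + 83 + 133 + 238 = 489 bits.
Saving = 714 − 489 = 225 bits.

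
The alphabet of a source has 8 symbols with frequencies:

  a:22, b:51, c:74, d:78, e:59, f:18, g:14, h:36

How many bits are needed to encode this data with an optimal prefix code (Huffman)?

Greedily combine the two least-frequent nodes:
merge g(14) and f(18): 32
merge a(22) and 32: 54
merge h(36) and b(51): 87
merge 54 and e(59): 113
merge c(74) and d(78): 152
merge 87 and 113: 200
merge 152 and 200: 352
Total encoded bits = sum of merged weights = 32 + 54 + 87 + 113 + 152 + 200 + 352 = 990.

990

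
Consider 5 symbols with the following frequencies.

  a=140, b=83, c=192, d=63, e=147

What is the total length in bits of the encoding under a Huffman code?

1396

Greedily combine the two least-frequent nodes:
d(63) + b(83) → 146
a(140) + 146 → 286
e(147) + c(192) → 339
286 + 339 → 625
Total encoded bits = sum of merged weights = 146 + 286 + 339 + 625 = 1396.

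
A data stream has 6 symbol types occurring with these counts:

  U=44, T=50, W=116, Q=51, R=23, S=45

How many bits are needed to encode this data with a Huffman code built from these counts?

Merge the two smallest weights repeatedly:
R(23) + U(44) → 67
S(45) + T(50) → 95
Q(51) + 67 → 118
95 + W(116) → 211
118 + 211 → 329
Total encoded bits = sum of merged weights = 67 + 95 + 118 + 211 + 329 = 820.

820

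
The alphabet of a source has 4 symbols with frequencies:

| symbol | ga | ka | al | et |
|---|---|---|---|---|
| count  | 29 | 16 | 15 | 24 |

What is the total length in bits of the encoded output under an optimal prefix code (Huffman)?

Greedily combine the two least-frequent nodes:
merge al(15) and ka(16): 31
merge et(24) and ga(29): 53
merge 31 and 53: 84
The encoded length is the sum of every internal node's weight: 31 + 53 + 84 = 168 bits.

168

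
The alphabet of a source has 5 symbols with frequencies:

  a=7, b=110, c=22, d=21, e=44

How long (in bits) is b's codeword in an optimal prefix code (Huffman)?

Repeatedly merge the two smallest:
merge a(7) and d(21): 28
merge c(22) and 28: 50
merge e(44) and 50: 94
merge 94 and b(110): 204
b is merged only at the final step, so code length = 1.

1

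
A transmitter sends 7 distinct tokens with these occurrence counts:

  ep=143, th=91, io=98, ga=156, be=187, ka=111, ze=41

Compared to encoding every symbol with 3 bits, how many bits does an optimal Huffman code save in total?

211

Fixed-length: 3 bits × 827 symbols = 2481 bits.
Huffman merges:
merge ze(41) and th(91): 132
merge io(98) and ka(111): 209
merge 132 and ep(143): 275
merge ga(156) and be(187): 343
merge 209 and 275: 484
merge 343 and 484: 827
Huffman total = 132 + 209 + 275 + 343 + 484 + 827 = 2270 bits.
Saving = 2481 − 2270 = 211 bits.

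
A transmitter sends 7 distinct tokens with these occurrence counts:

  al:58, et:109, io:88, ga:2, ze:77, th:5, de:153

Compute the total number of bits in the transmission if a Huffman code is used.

Build the Huffman tree bottom-up:
merge ga(2) and th(5): 7
merge 7 and al(58): 65
merge 65 and ze(77): 142
merge io(88) and et(109): 197
merge 142 and de(153): 295
merge 197 and 295: 492
The encoded length is the sum of every internal node's weight: 7 + 65 + 142 + 197 + 295 + 492 = 1198 bits.

1198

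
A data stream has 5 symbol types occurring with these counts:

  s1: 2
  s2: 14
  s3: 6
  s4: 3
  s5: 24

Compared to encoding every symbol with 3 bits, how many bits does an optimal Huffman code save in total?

57

Fixed-length: 3 bits × 49 symbols = 147 bits.
Huffman merges:
combine s1(2), s4(3) → 5
combine 5, s3(6) → 11
combine 11, s2(14) → 25
combine s5(24), 25 → 49
Huffman total = 5 + 11 + 25 + 49 = 90 bits.
Saving = 147 − 90 = 57 bits.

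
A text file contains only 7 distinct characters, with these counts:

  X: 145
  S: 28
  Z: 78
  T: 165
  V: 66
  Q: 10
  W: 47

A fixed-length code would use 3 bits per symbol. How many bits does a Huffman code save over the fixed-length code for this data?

272

Fixed-length: 3 bits × 539 symbols = 1617 bits.
Huffman merges:
Q(10) + S(28) → 38
38 + W(47) → 85
V(66) + Z(78) → 144
85 + 144 → 229
X(145) + T(165) → 310
229 + 310 → 539
Huffman total = 38 + 85 + 144 + 229 + 310 + 539 = 1345 bits.
Saving = 1617 − 1345 = 272 bits.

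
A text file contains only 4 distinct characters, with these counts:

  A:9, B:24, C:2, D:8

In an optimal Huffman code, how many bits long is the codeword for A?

2

Build the tree from the bottom:
merge C(2) and D(8): 10
merge A(9) and 10: 19
merge 19 and B(24): 43
The subtree containing A is merged 2 times, so code length = 2.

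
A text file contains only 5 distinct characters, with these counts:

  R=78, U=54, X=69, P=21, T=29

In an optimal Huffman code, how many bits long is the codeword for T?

3

Repeatedly merge the two smallest:
merge P(21) and T(29): 50
merge 50 and U(54): 104
merge X(69) and R(78): 147
merge 104 and 147: 251
T's leaf is at depth 3, giving a 3-bit codeword.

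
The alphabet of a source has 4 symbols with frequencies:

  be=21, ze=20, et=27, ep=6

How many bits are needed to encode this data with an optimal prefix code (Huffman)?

147

Merge the two smallest weights repeatedly:
merge ep(6) and ze(20): 26
merge be(21) and 26: 47
merge et(27) and 47: 74
Total encoded bits = sum of merged weights = 26 + 47 + 74 = 147.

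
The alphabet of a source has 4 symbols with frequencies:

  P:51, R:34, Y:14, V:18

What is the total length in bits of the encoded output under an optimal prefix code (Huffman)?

Build the Huffman tree bottom-up:
Y(14) + V(18) → 32
32 + R(34) → 66
P(51) + 66 → 117
Each symbol's bit-cost is frequency × depth; summing gives 215 bits (equivalently 32 + 66 + 117).

215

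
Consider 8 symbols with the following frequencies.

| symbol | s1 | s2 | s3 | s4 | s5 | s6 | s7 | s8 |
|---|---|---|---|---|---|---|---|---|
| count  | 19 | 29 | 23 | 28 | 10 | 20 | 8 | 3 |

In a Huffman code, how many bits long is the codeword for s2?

2

Huffman merges, smallest pair first:
merge s8(3) and s7(8): 11
merge s5(10) and 11: 21
merge s1(19) and s6(20): 39
merge 21 and s3(23): 44
merge s4(28) and s2(29): 57
merge 39 and 44: 83
merge 57 and 83: 140
s2's leaf is at depth 2, giving a 2-bit codeword.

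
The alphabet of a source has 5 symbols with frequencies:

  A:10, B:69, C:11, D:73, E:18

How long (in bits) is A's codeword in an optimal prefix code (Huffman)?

4

Repeatedly merge the two smallest:
A(10) + C(11) → 21
E(18) + 21 → 39
39 + B(69) → 108
D(73) + 108 → 181
A sits 4 levels below the root, so its codeword is 4 bits.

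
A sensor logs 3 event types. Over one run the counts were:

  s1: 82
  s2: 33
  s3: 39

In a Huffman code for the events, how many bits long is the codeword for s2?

2

Huffman merges, smallest pair first:
combine s2(33), s3(39) → 72
combine 72, s1(82) → 154
The subtree containing s2 is merged 2 times, so code length = 2.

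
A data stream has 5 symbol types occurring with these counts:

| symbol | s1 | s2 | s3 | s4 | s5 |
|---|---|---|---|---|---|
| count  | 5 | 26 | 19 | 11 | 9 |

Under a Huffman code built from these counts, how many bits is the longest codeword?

Merge the two lowest-weight nodes at each step:
merge s1(5) and s5(9): 14
merge s4(11) and 14: 25
merge s3(19) and 25: 44
merge s2(26) and 44: 70
Maximum depth reached is 4.

4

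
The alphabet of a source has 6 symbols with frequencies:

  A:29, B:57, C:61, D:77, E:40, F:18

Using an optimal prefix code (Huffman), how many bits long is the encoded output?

698

Merge the two smallest weights repeatedly:
combine F(18), A(29) → 47
combine E(40), 47 → 87
combine B(57), C(61) → 118
combine D(77), 87 → 164
combine 118, 164 → 282
Total encoded bits = sum of merged weights = 47 + 87 + 118 + 164 + 282 = 698.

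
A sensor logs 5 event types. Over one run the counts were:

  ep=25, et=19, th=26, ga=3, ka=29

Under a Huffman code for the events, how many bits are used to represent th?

Repeatedly merge the two smallest:
ga(3) + et(19) → 22
22 + ep(25) → 47
th(26) + ka(29) → 55
47 + 55 → 102
th sits 2 levels below the root, so its codeword is 2 bits.

2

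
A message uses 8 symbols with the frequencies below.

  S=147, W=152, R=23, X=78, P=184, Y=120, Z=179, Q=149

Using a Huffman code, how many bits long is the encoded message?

Build the Huffman tree bottom-up:
merge R(23) and X(78): 101
merge 101 and Y(120): 221
merge S(147) and Q(149): 296
merge W(152) and Z(179): 331
merge P(184) and 221: 405
merge 296 and 331: 627
merge 405 and 627: 1032
Total encoded bits = sum of merged weights = 101 + 221 + 296 + 331 + 405 + 627 + 1032 = 3013.

3013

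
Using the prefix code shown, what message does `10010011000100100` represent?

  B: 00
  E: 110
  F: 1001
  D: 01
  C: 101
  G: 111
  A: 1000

Read left to right; each codeword is recognised as soon as it completes (prefix code):
  1001→F | 00→B | 110→E | 00→B | 1001→F | 00→B
Decoded message: FBEBFB

FBEBFB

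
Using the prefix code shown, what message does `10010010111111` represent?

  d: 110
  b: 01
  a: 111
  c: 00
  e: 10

Read left to right; each codeword is recognised as soon as it completes (prefix code):
  10→e | 01→b | 00→c | 10→e | 111→a | 111→a
Decoded message: ebceaa

ebceaa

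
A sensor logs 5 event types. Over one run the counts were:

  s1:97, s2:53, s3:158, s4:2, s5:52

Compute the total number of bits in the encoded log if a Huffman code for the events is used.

727

Merge the two smallest weights repeatedly:
combine s4(2), s5(52) → 54
combine s2(53), 54 → 107
combine s1(97), 107 → 204
combine s3(158), 204 → 362
Each symbol's bit-cost is frequency × depth; summing gives 727 bits (equivalently 54 + 107 + 204 + 362).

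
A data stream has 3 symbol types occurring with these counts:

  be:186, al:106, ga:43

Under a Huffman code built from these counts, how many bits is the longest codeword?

2

Merge the two lowest-weight nodes at each step:
merge ga(43) and al(106): 149
merge 149 and be(186): 335
The first pair merged (ga, al) ends up deepest, at depth 2.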